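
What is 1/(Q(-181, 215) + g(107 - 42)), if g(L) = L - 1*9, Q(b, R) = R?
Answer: 1/271 ≈ 0.0036900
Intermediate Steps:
g(L) = -9 + L (g(L) = L - 9 = -9 + L)
1/(Q(-181, 215) + g(107 - 42)) = 1/(215 + (-9 + (107 - 42))) = 1/(215 + (-9 + 65)) = 1/(215 + 56) = 1/271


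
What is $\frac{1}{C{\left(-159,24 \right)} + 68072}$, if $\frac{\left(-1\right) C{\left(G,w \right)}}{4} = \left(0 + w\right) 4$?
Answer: $\frac{1}{67688} \approx 1.4774 \cdot 10^{-5}$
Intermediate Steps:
$C{\left(G,w \right)} = - 16 w$ ($C{\left(G,w \right)} = - 4 \left(0 + w\right) 4 = - 4 w 4 = - 4 \cdot 4 w = - 16 w$)
$\frac{1}{C{\left(-159,24 \right)} + 68072} = \frac{1}{\left(-16\right) 24 + 68072} = \frac{1}{-384 + 68072} = \frac{1}{67688}$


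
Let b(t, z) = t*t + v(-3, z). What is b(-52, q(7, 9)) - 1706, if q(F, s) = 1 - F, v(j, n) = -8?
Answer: 990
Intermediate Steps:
b(t, z) = -8 + t² (b(t, z) = t*t - 8 = t² - 8 = -8 + t²)
b(-52, q(7, 9)) - 1706 = (-8 + (-52)²) - 1706 = (-8 + 2704) - 1706 = 2696 - 1706 = 990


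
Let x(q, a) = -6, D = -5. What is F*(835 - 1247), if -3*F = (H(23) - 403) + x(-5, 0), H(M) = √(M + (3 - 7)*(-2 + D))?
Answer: -168508/3 + 412*√51/3 ≈ -55189.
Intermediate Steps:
H(M) = √(28 + M) (H(M) = √(M + (3 - 7)*(-2 - 5)) = √(M - 4*(-7)) = √(M + 28) = √(28 + M))
F = 409/3 - √51/3 (F = -((√(28 + 23) - 403) - 6)/3 = -((√51 - 403) - 6)/3 = -((-403 + √51) - 6)/3 = -(-409 + √51)/3 = 409/3 - √51/3 ≈ 133.95)
F*(835 - 1247) = (409/3 - √51/3)*(835 - 1247) = (409/3 - √51/3)*(-412) = -168508/3 + 412*√51/3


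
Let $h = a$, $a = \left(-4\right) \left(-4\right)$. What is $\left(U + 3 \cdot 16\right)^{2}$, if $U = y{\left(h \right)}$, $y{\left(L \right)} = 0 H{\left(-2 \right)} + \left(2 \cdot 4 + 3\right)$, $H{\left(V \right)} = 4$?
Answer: $3481$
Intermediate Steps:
$a = 16$
$h = 16$
$y{\left(L \right)} = 11$ ($y{\left(L \right)} = 0 \cdot 4 + \left(2 \cdot 4 + 3\right) = 0 + \left(8 + 3\right) = 0 + 11 = 11$)
$U = 11$
$\left(U + 3 \cdot 16\right)^{2} = \left(11 + 3 \cdot 16\right)^{2} = \left(11 + 48\right)^{2} = 59^{2} = 3481$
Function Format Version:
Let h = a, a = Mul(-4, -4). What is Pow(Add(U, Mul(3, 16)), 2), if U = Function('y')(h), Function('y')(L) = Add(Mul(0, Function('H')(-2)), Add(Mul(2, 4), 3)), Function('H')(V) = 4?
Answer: 3481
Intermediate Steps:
a = 16
h = 16
Function('y')(L) = 11 (Function('y')(L) = Add(Mul(0, 4), Add(Mul(2, 4), 3)) = Add(0, Add(8, 3)) = Add(0, 11) = 11)
U = 11
Pow(Add(U, Mul(3, 16)), 2) = Pow(Add(11, Mul(3, 16)), 2) = Pow(Add(11, 48), 2) = Pow(59, 2) = 3481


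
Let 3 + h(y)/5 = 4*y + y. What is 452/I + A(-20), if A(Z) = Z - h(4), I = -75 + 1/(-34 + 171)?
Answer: -570347/5137 ≈ -111.03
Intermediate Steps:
h(y) = -15 + 25*y (h(y) = -15 + 5*(4*y + y) = -15 + 5*(5*y) = -15 + 25*y)
I = -10274/137 (I = -75 + 1/137 = -10274/137 ≈ -74.993)
A(Z) = -85 + Z (A(Z) = Z - (-15 + 25*4) = Z - (-15 + 100) = Z - 1*85 = Z - 85 = -85 + Z)
452/I + A(-20) = 452/(-10274/137) + (-85 - 20) = 452*(-137/10274) - 105 = -30962/5137 - 105 = -570347/5137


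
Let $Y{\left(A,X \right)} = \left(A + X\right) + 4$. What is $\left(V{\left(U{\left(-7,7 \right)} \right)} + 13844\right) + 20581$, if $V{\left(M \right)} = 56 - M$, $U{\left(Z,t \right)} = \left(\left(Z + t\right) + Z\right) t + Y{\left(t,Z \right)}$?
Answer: $34526$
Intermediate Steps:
$Y{\left(A,X \right)} = 4 + A + X$
$U{\left(Z,t \right)} = 4 + Z + t + t \left(t + 2 Z\right)$ ($U{\left(Z,t \right)} = \left(\left(Z + t\right) + Z\right) t + \left(4 + t + Z\right) = \left(t + 2 Z\right) t + \left(4 + Z + t\right) = t \left(t + 2 Z\right) + \left(4 + Z + t\right) = 4 + Z + t + t \left(t + 2 Z\right)$)
$\left(V{\left(U{\left(-7,7 \right)} \right)} + 13844\right) + 20581 = \left(\left(56 - \left(4 - 7 + 7 + 7^{2} + 2 \left(-7\right) 7\right)\right) + 13844\right) + 20581 = \left(\left(56 - \left(4 - 7 + 7 + 49 - 98\right)\right) + 13844\right) + 20581 = \left(\left(56 - -45\right) + 13844\right) + 20581 = \left(\left(56 + 45\right) + 13844\right) + 20581 = \left(101 + 13844\right) + 20581 = 13945 + 20581 = 34526$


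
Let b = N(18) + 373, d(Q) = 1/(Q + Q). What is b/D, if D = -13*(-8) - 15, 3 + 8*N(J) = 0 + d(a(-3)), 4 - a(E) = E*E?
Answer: 29809/7120 ≈ 4.1867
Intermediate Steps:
a(E) = 4 - E² (a(E) = 4 - E*E = 4 - E²)
d(Q) = 1/(2*Q)
N(J) = -31/80 (N(J) = -3/8 + (0 + 1/(2*(4 - 1*(-3)²)))/8 = -3/8 + (0 + 1/(2*(4 - 1*9)))/8 = -3/8 + (0 + 1/(2*(4 - 9)))/8 = -3/8 + (0 + (½)/(-5))/8 = -3/8 + (0 + (½)*(-⅕))/8 = -3/8 + (0 - ⅒)/8 = -3/8 + (⅛)*(-⅒) = -3/8 - 1/80 = -31/80)
D = 89 (D = 104 - 15 = 89)
b = 29809/80 (b = -31/80 + 373 = 29809/80 ≈ 372.61)
b/D = (29809/80)/89 = (29809/80)*(1/89) = 29809/7120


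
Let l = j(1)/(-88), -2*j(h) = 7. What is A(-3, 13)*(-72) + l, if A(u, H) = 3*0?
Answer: 7/176 ≈ 0.039773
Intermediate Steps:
j(h) = -7/2 (j(h) = -1/2*7 = -7/2)
A(u, H) = 0
l = 7/176 (l = -7/2/(-88) = -7/2*(-1/88) = 7/176 ≈ 0.039773)
A(-3, 13)*(-72) + l = 0*(-72) + 7/176 = 0 + 7/176 = 7/176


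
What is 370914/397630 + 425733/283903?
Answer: 137293905066/56444174945 ≈ 2.4324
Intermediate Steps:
370914/397630 + 425733/283903 = 370914*(1/397630) + 425733*(1/283903) = 185457/198815 + 425733/283903 = 137293905066/56444174945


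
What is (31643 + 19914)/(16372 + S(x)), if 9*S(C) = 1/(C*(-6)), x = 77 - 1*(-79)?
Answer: 10100376/3207389 ≈ 3.1491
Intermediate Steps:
x = 156 (x = 77 + 79 = 156)
S(C) = -1/(54*C) (S(C) = 1/(9*((C*(-6)))) = 1/(9*((-6*C))) = (-1/(6*C))/9 = -1/(54*C))
(31643 + 19914)/(16372 + S(x)) = (31643 + 19914)/(16372 - 1/54/156) = 51557/(16372 - 1/54*1/156) = 51557/(16372 - 1/8424) = 51557/(137917727/8424) = 51557*(8424/137917727) = 10100376/3207389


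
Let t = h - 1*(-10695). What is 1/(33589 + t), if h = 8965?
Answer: 1/53249 ≈ 1.8780e-5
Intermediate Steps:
t = 19660 (t = 8965 - 1*(-10695) = 8965 + 10695 = 19660)
1/(33589 + t) = 1/(33589 + 19660) = 1/53249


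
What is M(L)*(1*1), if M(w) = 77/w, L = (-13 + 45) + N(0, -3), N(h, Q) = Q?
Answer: 77/29 ≈ 2.6552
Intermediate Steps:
L = 29 (L = (-13 + 45) - 3 = 32 - 3 = 29)
M(L)*(1*1) = (77/29)*(1*1) = (77*(1/29))*1 = (77/29)*1 = 77/29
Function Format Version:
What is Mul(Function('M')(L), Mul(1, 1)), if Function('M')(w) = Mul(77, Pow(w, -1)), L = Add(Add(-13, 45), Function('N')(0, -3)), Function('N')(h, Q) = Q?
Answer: Rational(77, 29) ≈ 2.6552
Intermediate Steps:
L = 29 (L = Add(Add(-13, 45), -3) = Add(32, -3) = 29)
Mul(Function('M')(L), Mul(1, 1)) = Mul(Mul(77, Pow(29, -1)), Mul(1, 1)) = Mul(Mul(77, Rational(1, 29)), 1) = Mul(Rational(77, 29), 1) = Rational(77, 29)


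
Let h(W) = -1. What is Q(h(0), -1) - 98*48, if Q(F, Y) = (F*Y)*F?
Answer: -4705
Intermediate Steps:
Q(F, Y) = Y*F²
Q(h(0), -1) - 98*48 = -1*(-1)² - 98*48 = -1*1 - 4704 = -1 - 4704 = -4705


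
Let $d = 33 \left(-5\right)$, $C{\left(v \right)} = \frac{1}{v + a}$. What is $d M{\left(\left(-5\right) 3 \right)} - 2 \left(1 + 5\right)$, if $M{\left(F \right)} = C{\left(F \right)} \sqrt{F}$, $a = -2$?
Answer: $-12 + \frac{165 i \sqrt{15}}{17} \approx -12.0 + 37.591 i$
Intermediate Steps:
$C{\left(v \right)} = \frac{1}{-2 + v}$ ($C{\left(v \right)} = \frac{1}{v - 2} = \frac{1}{-2 + v}$)
$d = -165$
$M{\left(F \right)} = \frac{\sqrt{F}}{-2 + F}$
$d M{\left(\left(-5\right) 3 \right)} - 2 \left(1 + 5\right) = - 165 \frac{\sqrt{\left(-5\right) 3}}{-2 - 15} - 2 \left(1 + 5\right) = - 165 \frac{\sqrt{-15}}{-2 - 15} - 12 = - 165 \frac{i \sqrt{15}}{-17} - 12 = - 165 i \sqrt{15} \left(- \frac{1}{17}\right) - 12 = - 165 \left(- \frac{i \sqrt{15}}{17}\right) - 12 = \frac{165 i \sqrt{15}}{17} - 12 = -12 + \frac{165 i \sqrt{15}}{17}$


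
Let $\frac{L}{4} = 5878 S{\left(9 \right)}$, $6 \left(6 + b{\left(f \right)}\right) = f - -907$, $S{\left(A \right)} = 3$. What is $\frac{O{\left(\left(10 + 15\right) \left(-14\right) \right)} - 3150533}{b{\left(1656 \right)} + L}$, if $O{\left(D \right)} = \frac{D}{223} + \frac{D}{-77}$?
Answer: $- \frac{46369500894}{1044347579} \approx -44.4$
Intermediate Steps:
$O{\left(D \right)} = - \frac{146 D}{17171}$ ($O{\left(D \right)} = D \frac{1}{223} + D \left(- \frac{1}{77}\right) = \frac{D}{223} - \frac{D}{77} = - \frac{146 D}{17171}$)
$b{\left(f \right)} = \frac{871}{6} + \frac{f}{6}$ ($b{\left(f \right)} = -6 + \frac{f - -907}{6} = -6 + \frac{f + 907}{6} = -6 + \frac{907 + f}{6} = -6 + \left(\frac{907}{6} + \frac{f}{6}\right) = \frac{871}{6} + \frac{f}{6}$)
$L = 70536$ ($L = 4 \cdot 5878 \cdot 3 = 4 \cdot 17634 = 70536$)
$\frac{O{\left(\left(10 + 15\right) \left(-14\right) \right)} - 3150533}{b{\left(1656 \right)} + L} = \frac{- \frac{146 \left(10 + 15\right) \left(-14\right)}{17171} - 3150533}{\left(\frac{871}{6} + \frac{1}{6} \cdot 1656\right) + 70536} = \frac{- \frac{146 \cdot 25 \left(-14\right)}{17171} - 3150533}{\left(\frac{871}{6} + 276\right) + 70536} = \frac{\left(- \frac{146}{17171}\right) \left(-350\right) - 3150533}{\frac{2527}{6} + 70536} = \frac{\frac{7300}{2453} - 3150533}{\frac{425743}{6}} = \left(- \frac{7728250149}{2453}\right) \frac{6}{425743} = - \frac{46369500894}{1044347579}$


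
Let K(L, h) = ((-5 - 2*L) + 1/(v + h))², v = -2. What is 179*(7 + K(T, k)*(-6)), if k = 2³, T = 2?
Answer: -495293/6 ≈ -82549.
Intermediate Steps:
k = 8
K(L, h) = (-5 + 1/(-2 + h) - 2*L)² (K(L, h) = ((-5 - 2*L) + 1/(-2 + h))² = (-5 + 1/(-2 + h) - 2*L)²)
179*(7 + K(T, k)*(-6)) = 179*(7 + ((-11 - 4*2 + 5*8 + 2*2*8)²/(-2 + 8)²)*(-6)) = 179*(7 + ((-11 - 8 + 40 + 32)²/6²)*(-6)) = 179*(7 + ((1/36)*53²)*(-6)) = 179*(7 + ((1/36)*2809)*(-6)) = 179*(7 + (2809/36)*(-6)) = 179*(7 - 2809/6) = 179*(-2767/6) = -495293/6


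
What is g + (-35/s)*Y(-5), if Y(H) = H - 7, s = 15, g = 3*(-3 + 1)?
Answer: 22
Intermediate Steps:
g = -6 (g = 3*(-2) = -6)
Y(H) = -7 + H
g + (-35/s)*Y(-5) = -6 + (-35/15)*(-7 - 5) = -6 - 35*1/15*(-12) = -6 - 7/3*(-12) = -6 + 28 = 22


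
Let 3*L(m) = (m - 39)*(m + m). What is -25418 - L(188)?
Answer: -132278/3 ≈ -44093.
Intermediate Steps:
L(m) = 2*m*(-39 + m)/3 (L(m) = ((m - 39)*(m + m))/3 = ((-39 + m)*(2*m))/3 = (2*m*(-39 + m))/3 = 2*m*(-39 + m)/3)
-25418 - L(188) = -25418 - 2*188*(-39 + 188)/3 = -25418 - 2*188*149/3 = -25418 - 1*56024/3 = -25418 - 56024/3 = -132278/3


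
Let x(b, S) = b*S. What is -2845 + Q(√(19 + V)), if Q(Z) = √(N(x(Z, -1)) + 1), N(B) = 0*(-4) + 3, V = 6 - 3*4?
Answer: -2843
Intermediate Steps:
V = -6 (V = 6 - 12 = -6)
x(b, S) = S*b
N(B) = 3 (N(B) = 0 + 3 = 3)
Q(Z) = 2 (Q(Z) = √(3 + 1) = √4 = 2)
-2845 + Q(√(19 + V)) = -2845 + 2 = -2843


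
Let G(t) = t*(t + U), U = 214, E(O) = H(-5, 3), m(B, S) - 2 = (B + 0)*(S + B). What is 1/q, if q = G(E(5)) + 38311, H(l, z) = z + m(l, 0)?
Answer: 1/45631 ≈ 2.1915e-5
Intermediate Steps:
m(B, S) = 2 + B*(B + S) (m(B, S) = 2 + (B + 0)*(S + B) = 2 + B*(B + S))
H(l, z) = 2 + z + l**2 (H(l, z) = z + (2 + l**2 + l*0) = z + (2 + l**2 + 0) = z + (2 + l**2) = 2 + z + l**2)
E(O) = 30 (E(O) = 2 + 3 + (-5)**2 = 2 + 3 + 25 = 30)
G(t) = t*(214 + t) (G(t) = t*(t + 214) = t*(214 + t))
q = 45631 (q = 30*(214 + 30) + 38311 = 30*244 + 38311 = 7320 + 38311 = 45631)
1/q = 1/45631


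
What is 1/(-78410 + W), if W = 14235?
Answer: -1/64175 ≈ -1.5582e-5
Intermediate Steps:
1/(-78410 + W) = 1/(-78410 + 14235) = 1/(-64175) = -1/64175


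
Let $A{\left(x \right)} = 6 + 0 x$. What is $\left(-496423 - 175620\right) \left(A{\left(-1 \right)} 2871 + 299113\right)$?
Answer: $-212593410577$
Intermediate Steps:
$A{\left(x \right)} = 6$ ($A{\left(x \right)} = 6 + 0 = 6$)
$\left(-496423 - 175620\right) \left(A{\left(-1 \right)} 2871 + 299113\right) = \left(-496423 - 175620\right) \left(6 \cdot 2871 + 299113\right) = - 672043 \left(17226 + 299113\right) = \left(-672043\right) 316339 = -212593410577$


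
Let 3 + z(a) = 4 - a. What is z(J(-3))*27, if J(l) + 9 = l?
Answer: 351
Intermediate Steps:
J(l) = -9 + l
z(a) = 1 - a (z(a) = -3 + (4 - a) = 1 - a)
z(J(-3))*27 = (1 - (-9 - 3))*27 = (1 - 1*(-12))*27 = (1 + 12)*27 = 13*27 = 351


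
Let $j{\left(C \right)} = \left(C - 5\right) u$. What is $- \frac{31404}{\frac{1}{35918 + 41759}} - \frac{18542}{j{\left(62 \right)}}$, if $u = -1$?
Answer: $- \frac{139043986414}{57} \approx -2.4394 \cdot 10^{9}$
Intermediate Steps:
$j{\left(C \right)} = 5 - C$ ($j{\left(C \right)} = \left(C - 5\right) \left(-1\right) = \left(-5 + C\right) \left(-1\right) = 5 - C$)
$- \frac{31404}{\frac{1}{35918 + 41759}} - \frac{18542}{j{\left(62 \right)}} = - \frac{31404}{\frac{1}{35918 + 41759}} - \frac{18542}{5 - 62} = - \frac{31404}{\frac{1}{77677}} - \frac{18542}{5 - 62} = - 31404 \frac{1}{\frac{1}{77677}} - \frac{18542}{-57} = \left(-31404\right) 77677 - - \frac{18542}{57} = -2439368508 + \frac{18542}{57} = - \frac{139043986414}{57}$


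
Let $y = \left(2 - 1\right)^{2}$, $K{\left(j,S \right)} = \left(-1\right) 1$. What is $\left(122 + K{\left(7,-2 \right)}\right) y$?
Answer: $121$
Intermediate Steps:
$K{\left(j,S \right)} = -1$
$y = 1$ ($y = 1^{2} = 1$)
$\left(122 + K{\left(7,-2 \right)}\right) y = \left(122 - 1\right) 1 = 121 \cdot 1 = 121$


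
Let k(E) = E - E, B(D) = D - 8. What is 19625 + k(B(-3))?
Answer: 19625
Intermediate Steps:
B(D) = -8 + D
k(E) = 0
19625 + k(B(-3)) = 19625 + 0 = 19625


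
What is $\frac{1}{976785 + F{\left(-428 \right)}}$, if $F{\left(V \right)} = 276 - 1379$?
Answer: $\frac{1}{975682} \approx 1.0249 \cdot 10^{-6}$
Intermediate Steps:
$F{\left(V \right)} = -1103$ ($F{\left(V \right)} = 276 - 1379 = -1103$)
$\frac{1}{976785 + F{\left(-428 \right)}} = \frac{1}{976785 - 1103} = \frac{1}{975682}$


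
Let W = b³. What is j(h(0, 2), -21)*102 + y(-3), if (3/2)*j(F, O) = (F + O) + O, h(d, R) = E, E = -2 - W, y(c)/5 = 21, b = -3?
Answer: -1051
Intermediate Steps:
y(c) = 105 (y(c) = 5*21 = 105)
W = -27 (W = (-3)³ = -27)
E = 25 (E = -2 - 1*(-27) = -2 + 27 = 25)
h(d, R) = 25
j(F, O) = 2*F/3 + 4*O/3 (j(F, O) = 2*((F + O) + O)/3 = 2*(F + 2*O)/3 = 2*F/3 + 4*O/3)
j(h(0, 2), -21)*102 + y(-3) = ((⅔)*25 + (4/3)*(-21))*102 + 105 = (50/3 - 28)*102 + 105 = -34/3*102 + 105 = -1156 + 105 = -1051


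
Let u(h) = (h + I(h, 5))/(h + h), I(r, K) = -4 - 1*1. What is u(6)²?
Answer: 1/144 ≈ 0.0069444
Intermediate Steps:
I(r, K) = -5 (I(r, K) = -4 - 1 = -5)
u(h) = (-5 + h)/(2*h) (u(h) = (h - 5)/(h + h) = (-5 + h)/((2*h)) = (-5 + h)*(1/(2*h)) = (-5 + h)/(2*h))
u(6)² = ((½)*(-5 + 6)/6)² = ((½)*(⅙)*1)² = (1/12)² = 1/144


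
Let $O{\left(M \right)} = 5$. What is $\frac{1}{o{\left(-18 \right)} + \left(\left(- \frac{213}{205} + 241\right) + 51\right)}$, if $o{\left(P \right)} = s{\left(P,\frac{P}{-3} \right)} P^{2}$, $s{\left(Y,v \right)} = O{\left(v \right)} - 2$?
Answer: $\frac{205}{258907} \approx 0.00079179$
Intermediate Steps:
$s{\left(Y,v \right)} = 3$ ($s{\left(Y,v \right)} = 5 - 2 = 3$)
$o{\left(P \right)} = 3 P^{2}$
$\frac{1}{o{\left(-18 \right)} + \left(\left(- \frac{213}{205} + 241\right) + 51\right)} = \frac{1}{3 \left(-18\right)^{2} + \left(\left(- \frac{213}{205} + 241\right) + 51\right)} = \frac{1}{3 \cdot 324 + \left(\left(\left(-213\right) \frac{1}{205} + 241\right) + 51\right)} = \frac{1}{972 + \left(\left(- \frac{213}{205} + 241\right) + 51\right)} = \frac{1}{972 + \left(\frac{49192}{205} + 51\right)} = \frac{1}{972 + \frac{59647}{205}} = \frac{1}{\frac{258907}{205}} = \frac{205}{258907}$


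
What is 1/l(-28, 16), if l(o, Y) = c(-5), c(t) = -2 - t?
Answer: ⅓ ≈ 0.33333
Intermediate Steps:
l(o, Y) = 3 (l(o, Y) = -2 - 1*(-5) = -2 + 5 = 3)
1/l(-28, 16) = 1/3 = ⅓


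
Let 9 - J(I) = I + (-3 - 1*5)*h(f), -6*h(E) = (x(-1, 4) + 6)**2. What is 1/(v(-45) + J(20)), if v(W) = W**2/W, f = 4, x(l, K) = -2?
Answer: -3/232 ≈ -0.012931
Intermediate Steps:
h(E) = -8/3 (h(E) = -(-2 + 6)**2/6 = -1/6*4**2 = -1/6*16 = -8/3)
J(I) = -37/3 - I (J(I) = 9 - (I + (-3 - 1*5)*(-8/3)) = 9 - (I + (-3 - 5)*(-8/3)) = 9 - (I - 8*(-8/3)) = 9 - (I + 64/3) = 9 - (64/3 + I) = 9 + (-64/3 - I) = -37/3 - I)
v(W) = W
1/(v(-45) + J(20)) = 1/(-45 + (-37/3 - 1*20)) = 1/(-45 + (-37/3 - 20)) = 1/(-45 - 97/3) = 1/(-232/3) = -3/232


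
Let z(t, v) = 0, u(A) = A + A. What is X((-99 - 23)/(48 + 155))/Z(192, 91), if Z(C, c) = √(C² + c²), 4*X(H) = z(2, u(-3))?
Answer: 0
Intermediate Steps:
u(A) = 2*A
X(H) = 0 (X(H) = (¼)*0 = 0)
X((-99 - 23)/(48 + 155))/Z(192, 91) = 0/(√(192² + 91²)) = 0/(√(36864 + 8281)) = 0/(√45145) = 0*(√45145/45145) = 0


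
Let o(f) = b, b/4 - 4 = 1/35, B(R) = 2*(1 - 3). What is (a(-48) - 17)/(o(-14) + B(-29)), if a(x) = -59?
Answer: -665/106 ≈ -6.2736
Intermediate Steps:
B(R) = -4 (B(R) = 2*(-2) = -4)
b = 564/35 (b = 16 + 4/35 = 564/35 ≈ 16.114)
o(f) = 564/35
(a(-48) - 17)/(o(-14) + B(-29)) = (-59 - 17)/(564/35 - 4) = -76/424/35 = -76*35/424 = -665/106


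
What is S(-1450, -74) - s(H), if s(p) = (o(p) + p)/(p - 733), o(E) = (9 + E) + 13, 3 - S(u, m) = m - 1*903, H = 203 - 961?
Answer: 486562/497 ≈ 979.00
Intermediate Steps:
H = -758
S(u, m) = 906 - m (S(u, m) = 3 - (m - 1*903) = 3 - (m - 903) = 3 - (-903 + m) = 3 + (903 - m) = 906 - m)
o(E) = 22 + E
s(p) = (22 + 2*p)/(-733 + p) (s(p) = ((22 + p) + p)/(p - 733) = (22 + 2*p)/(-733 + p))
S(-1450, -74) - s(H) = (906 - 1*(-74)) - 2*(11 - 758)/(-733 - 758) = (906 + 74) - 2*(-747)/(-1491) = 980 - 2*(-1)*(-747)/1491 = 980 - 1*498/497 = 980 - 498/497 = 486562/497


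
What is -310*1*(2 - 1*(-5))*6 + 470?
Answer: -12550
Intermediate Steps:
-310*1*(2 - 1*(-5))*6 + 470 = -310*1*(2 + 5)*6 + 470 = -310*1*7*6 + 470 = -2170*6 + 470 = -310*42 + 470 = -13020 + 470 = -12550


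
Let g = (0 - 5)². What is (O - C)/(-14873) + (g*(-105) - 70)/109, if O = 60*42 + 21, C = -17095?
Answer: -42223059/1621157 ≈ -26.045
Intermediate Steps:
g = 25 (g = (-5)² = 25)
O = 2541 (O = 2520 + 21 = 2541)
(O - C)/(-14873) + (g*(-105) - 70)/109 = (2541 - 1*(-17095))/(-14873) + (25*(-105) - 70)/109 = (2541 + 17095)*(-1/14873) + (-2625 - 70)*(1/109) = 19636*(-1/14873) - 2695*1/109 = -19636/14873 - 2695/109 = -42223059/1621157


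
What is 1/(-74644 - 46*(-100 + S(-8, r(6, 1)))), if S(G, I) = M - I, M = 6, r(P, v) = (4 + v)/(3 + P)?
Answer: -9/632650 ≈ -1.4226e-5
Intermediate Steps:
r(P, v) = (4 + v)/(3 + P)
S(G, I) = 6 - I
1/(-74644 - 46*(-100 + S(-8, r(6, 1)))) = 1/(-74644 - 46*(-100 + (6 - (4 + 1)/(3 + 6)))) = 1/(-74644 - 46*(-100 + (6 - 5/9))) = 1/(-74644 - 46*(-100 + 49/9)) = 1/(-74644 - 46*(-851/9)) = 1/(-74644 + 39146/9) = 1/(-632650/9) = -9/632650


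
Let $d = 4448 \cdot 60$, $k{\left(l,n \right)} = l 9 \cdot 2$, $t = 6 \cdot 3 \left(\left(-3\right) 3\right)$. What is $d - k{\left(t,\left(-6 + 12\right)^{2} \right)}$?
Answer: $269796$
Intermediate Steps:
$t = -162$ ($t = 18 \left(-9\right) = -162$)
$k{\left(l,n \right)} = 18 l$ ($k{\left(l,n \right)} = 9 l 2 = 18 l$)
$d = 266880$
$d - k{\left(t,\left(-6 + 12\right)^{2} \right)} = 266880 - 18 \left(-162\right) = 266880 - -2916 = 266880 + 2916 = 269796$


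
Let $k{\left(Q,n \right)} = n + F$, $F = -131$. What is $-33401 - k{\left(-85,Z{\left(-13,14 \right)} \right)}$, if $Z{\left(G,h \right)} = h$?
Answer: $-33284$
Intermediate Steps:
$k{\left(Q,n \right)} = -131 + n$ ($k{\left(Q,n \right)} = n - 131 = -131 + n$)
$-33401 - k{\left(-85,Z{\left(-13,14 \right)} \right)} = -33401 - \left(-131 + 14\right) = -33401 - -117 = -33401 + 117 = -33284$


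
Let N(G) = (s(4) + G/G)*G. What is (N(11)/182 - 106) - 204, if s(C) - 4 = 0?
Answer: -56365/182 ≈ -309.70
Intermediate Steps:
s(C) = 4 (s(C) = 4 + 0 = 4)
N(G) = 5*G (N(G) = (4 + G/G)*G = (4 + 1)*G = 5*G)
(N(11)/182 - 106) - 204 = ((5*11)/182 - 106) - 204 = (55*(1/182) - 106) - 204 = (55/182 - 106) - 204 = -19237/182 - 204 = -56365/182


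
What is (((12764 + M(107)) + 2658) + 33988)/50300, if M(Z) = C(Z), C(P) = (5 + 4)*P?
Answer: 50373/50300 ≈ 1.0015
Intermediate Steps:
C(P) = 9*P
M(Z) = 9*Z
(((12764 + M(107)) + 2658) + 33988)/50300 = (((12764 + 9*107) + 2658) + 33988)/50300 = (((12764 + 963) + 2658) + 33988)*(1/50300) = ((13727 + 2658) + 33988)*(1/50300) = (16385 + 33988)*(1/50300) = 50373*(1/50300) = 50373/50300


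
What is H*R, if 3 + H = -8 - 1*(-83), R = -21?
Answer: -1512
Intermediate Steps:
H = 72 (H = -3 + (-8 - 1*(-83)) = -3 + (-8 + 83) = -3 + 75 = 72)
H*R = 72*(-21) = -1512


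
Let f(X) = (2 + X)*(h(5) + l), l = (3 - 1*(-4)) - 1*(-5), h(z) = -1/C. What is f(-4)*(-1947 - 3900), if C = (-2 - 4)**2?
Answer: 840019/6 ≈ 1.4000e+5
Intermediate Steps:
C = 36 (C = (-6)**2 = 36)
h(z) = -1/36
l = 12 (l = (3 + 4) + 5 = 7 + 5 = 12)
f(X) = 431/18 + 431*X/36 (f(X) = (2 + X)*(-1/36 + 12) = (2 + X)*(431/36) = 431/18 + 431*X/36)
f(-4)*(-1947 - 3900) = (431/18 + (431/36)*(-4))*(-1947 - 3900) = (431/18 - 431/9)*(-5847) = -431/18*(-5847) = 840019/6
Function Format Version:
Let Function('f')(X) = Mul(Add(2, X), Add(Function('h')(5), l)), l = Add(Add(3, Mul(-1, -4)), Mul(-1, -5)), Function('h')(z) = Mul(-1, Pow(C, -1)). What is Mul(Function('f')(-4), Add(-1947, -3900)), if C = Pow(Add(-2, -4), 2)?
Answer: Rational(840019, 6) ≈ 1.4000e+5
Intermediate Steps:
C = 36 (C = Pow(-6, 2) = 36)
Function('h')(z) = Rational(-1, 36) (Function('h')(z) = Mul(-1, Pow(36, -1)) = Mul(-1, Rational(1, 36)) = Rational(-1, 36))
l = 12 (l = Add(Add(3, 4), 5) = Add(7, 5) = 12)
Function('f')(X) = Add(Rational(431, 18), Mul(Rational(431, 36), X)) (Function('f')(X) = Mul(Add(2, X), Add(Rational(-1, 36), 12)) = Mul(Add(2, X), Rational(431, 36)) = Add(Rational(431, 18), Mul(Rational(431, 36), X)))
Mul(Function('f')(-4), Add(-1947, -3900)) = Mul(Add(Rational(431, 18), Mul(Rational(431, 36), -4)), Add(-1947, -3900)) = Mul(Add(Rational(431, 18), Rational(-431, 9)), -5847) = Mul(Rational(-431, 18), -5847) = Rational(840019, 6)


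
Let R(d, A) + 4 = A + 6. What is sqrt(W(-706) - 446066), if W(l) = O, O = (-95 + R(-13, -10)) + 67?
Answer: I*sqrt(446102) ≈ 667.91*I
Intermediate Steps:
R(d, A) = 2 + A (R(d, A) = -4 + (A + 6) = -4 + (6 + A) = 2 + A)
O = -36 (O = (-95 + (2 - 10)) + 67 = (-95 - 8) + 67 = -103 + 67 = -36)
W(l) = -36
sqrt(W(-706) - 446066) = sqrt(-36 - 446066) = sqrt(-446102) = I*sqrt(446102)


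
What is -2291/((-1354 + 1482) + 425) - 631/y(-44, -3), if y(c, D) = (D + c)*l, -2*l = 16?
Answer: -15321/2632 ≈ -5.8210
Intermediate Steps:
l = -8 (l = -1/2*16 = -8)
y(c, D) = -8*D - 8*c (y(c, D) = (D + c)*(-8) = -8*D - 8*c)
-2291/((-1354 + 1482) + 425) - 631/y(-44, -3) = -2291/((-1354 + 1482) + 425) - 631/(-8*(-3) - 8*(-44)) = -2291/(128 + 425) - 631/(24 + 352) = -2291/553 - 631/376 = -2291*1/553 - 631*1/376 = -29/7 - 631/376 = -15321/2632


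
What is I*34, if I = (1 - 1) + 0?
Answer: 0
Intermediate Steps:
I = 0 (I = 0 + 0 = 0)
I*34 = 0*34 = 0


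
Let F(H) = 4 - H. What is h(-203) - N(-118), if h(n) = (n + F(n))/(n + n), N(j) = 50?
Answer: -10152/203 ≈ -50.010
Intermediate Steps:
h(n) = 2/n (h(n) = (n + (4 - n))/(n + n) = 4/((2*n)) = 4*(1/(2*n)) = 2/n)
h(-203) - N(-118) = 2/(-203) - 1*50 = 2*(-1/203) - 50 = -2/203 - 50 = -10152/203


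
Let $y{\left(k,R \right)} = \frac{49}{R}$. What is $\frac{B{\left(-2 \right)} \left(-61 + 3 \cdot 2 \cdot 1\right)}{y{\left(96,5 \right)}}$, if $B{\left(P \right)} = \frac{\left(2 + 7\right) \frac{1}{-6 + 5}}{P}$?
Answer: $- \frac{2475}{98} \approx -25.255$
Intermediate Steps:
$B{\left(P \right)} = - \frac{9}{P}$ ($B{\left(P \right)} = \frac{9 \frac{1}{-1}}{P} = \frac{9 \left(-1\right)}{P} = - \frac{9}{P}$)
$\frac{B{\left(-2 \right)} \left(-61 + 3 \cdot 2 \cdot 1\right)}{y{\left(96,5 \right)}} = \frac{- \frac{9}{-2} \left(-61 + 3 \cdot 2 \cdot 1\right)}{49 \cdot \frac{1}{5}} = \frac{\left(-9\right) \left(- \frac{1}{2}\right) \left(-61 + 6 \cdot 1\right)}{49 \cdot \frac{1}{5}} = \frac{\frac{9}{2} \left(-61 + 6\right)}{\frac{49}{5}} = \frac{9}{2} \left(-55\right) \frac{5}{49} = \left(- \frac{495}{2}\right) \frac{5}{49} = - \frac{2475}{98}$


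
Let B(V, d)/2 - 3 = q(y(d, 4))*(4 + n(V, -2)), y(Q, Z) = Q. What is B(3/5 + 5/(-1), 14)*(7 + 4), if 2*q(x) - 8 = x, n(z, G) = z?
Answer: -154/5 ≈ -30.800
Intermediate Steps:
q(x) = 4 + x/2
B(V, d) = 6 + 2*(4 + V)*(4 + d/2) (B(V, d) = 6 + 2*((4 + d/2)*(4 + V)) = 6 + 2*((4 + V)*(4 + d/2)) = 6 + 2*(4 + V)*(4 + d/2))
B(3/5 + 5/(-1), 14)*(7 + 4) = (38 + 4*14 + (3/5 + 5/(-1))*(8 + 14))*(7 + 4) = (38 + 56 + (3*(⅕) + 5*(-1))*22)*11 = (38 + 56 + (⅗ - 5)*22)*11 = (38 + 56 - 22/5*22)*11 = (38 + 56 - 484/5)*11 = -14/5*11 = -154/5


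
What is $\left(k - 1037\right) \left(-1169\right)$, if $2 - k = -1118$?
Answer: $-97027$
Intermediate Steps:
$k = 1120$ ($k = 2 - -1118 = 2 + 1118 = 1120$)
$\left(k - 1037\right) \left(-1169\right) = \left(1120 - 1037\right) \left(-1169\right) = 83 \left(-1169\right) = -97027$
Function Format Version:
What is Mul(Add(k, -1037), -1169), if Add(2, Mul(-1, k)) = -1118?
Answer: -97027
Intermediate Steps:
k = 1120 (k = Add(2, Mul(-1, -1118)) = Add(2, 1118) = 1120)
Mul(Add(k, -1037), -1169) = Mul(Add(1120, -1037), -1169) = Mul(83, -1169) = -97027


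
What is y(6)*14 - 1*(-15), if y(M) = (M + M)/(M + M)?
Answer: 29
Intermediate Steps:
y(M) = 1 (y(M) = (2*M)/((2*M)) = (2*M)*(1/(2*M)) = 1)
y(6)*14 - 1*(-15) = 1*14 - 1*(-15) = 14 + 15 = 29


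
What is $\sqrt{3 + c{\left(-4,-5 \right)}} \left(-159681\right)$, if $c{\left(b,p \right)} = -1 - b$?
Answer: $- 159681 \sqrt{6} \approx -3.9114 \cdot 10^{5}$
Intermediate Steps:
$\sqrt{3 + c{\left(-4,-5 \right)}} \left(-159681\right) = \sqrt{3 - -3} \left(-159681\right) = \sqrt{3 + \left(-1 + 4\right)} \left(-159681\right) = \sqrt{3 + 3} \left(-159681\right) = \sqrt{6} \left(-159681\right) = - 159681 \sqrt{6}$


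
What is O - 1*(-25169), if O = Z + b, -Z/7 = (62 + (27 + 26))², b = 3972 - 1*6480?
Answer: -69914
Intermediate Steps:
b = -2508 (b = 3972 - 6480 = -2508)
Z = -92575 (Z = -7*(62 + (27 + 26))² = -7*(62 + 53)² = -7*115² = -7*13225 = -92575)
O = -95083 (O = -92575 - 2508 = -95083)
O - 1*(-25169) = -95083 - 1*(-25169) = -95083 + 25169 = -69914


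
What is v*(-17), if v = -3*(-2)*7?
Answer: -714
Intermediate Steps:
v = 42 (v = 6*7 = 42)
v*(-17) = 42*(-17) = -714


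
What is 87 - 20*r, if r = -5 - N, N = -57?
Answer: -953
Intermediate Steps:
r = 52 (r = -5 - 1*(-57) = -5 + 57 = 52)
87 - 20*r = 87 - 20*52 = 87 - 1040 = -953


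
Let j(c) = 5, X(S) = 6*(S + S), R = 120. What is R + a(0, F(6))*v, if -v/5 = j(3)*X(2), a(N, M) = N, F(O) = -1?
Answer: 120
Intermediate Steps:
X(S) = 12*S (X(S) = 6*(2*S) = 12*S)
v = -600 (v = -25*12*2 = -25*24 = -5*120 = -600)
R + a(0, F(6))*v = 120 + 0*(-600) = 120 + 0 = 120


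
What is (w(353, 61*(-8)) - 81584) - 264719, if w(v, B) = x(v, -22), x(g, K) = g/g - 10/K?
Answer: -3809317/11 ≈ -3.4630e+5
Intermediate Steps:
x(g, K) = 1 - 10/K
w(v, B) = 16/11 (w(v, B) = (-10 - 22)/(-22) = -1/22*(-32) = 16/11)
(w(353, 61*(-8)) - 81584) - 264719 = (16/11 - 81584) - 264719 = -897408/11 - 264719 = -3809317/11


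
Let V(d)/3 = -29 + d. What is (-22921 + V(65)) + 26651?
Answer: 3838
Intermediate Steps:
V(d) = -87 + 3*d (V(d) = 3*(-29 + d) = -87 + 3*d)
(-22921 + V(65)) + 26651 = (-22921 + (-87 + 3*65)) + 26651 = (-22921 + (-87 + 195)) + 26651 = (-22921 + 108) + 26651 = -22813 + 26651 = 3838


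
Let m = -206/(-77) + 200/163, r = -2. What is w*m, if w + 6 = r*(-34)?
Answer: 3036636/12551 ≈ 241.94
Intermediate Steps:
w = 62 (w = -6 - 2*(-34) = -6 + 68 = 62)
m = 48978/12551 (m = -206*(-1/77) + 200*(1/163) = 206/77 + 200/163 = 48978/12551 ≈ 3.9023)
w*m = 62*(48978/12551) = 3036636/12551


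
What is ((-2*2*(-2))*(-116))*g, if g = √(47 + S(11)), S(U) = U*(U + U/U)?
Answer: -928*√179 ≈ -12416.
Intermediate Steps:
S(U) = U*(1 + U) (S(U) = U*(U + 1) = U*(1 + U))
g = √179 (g = √(47 + 11*(1 + 11)) = √(47 + 11*12) = √(47 + 132) = √179 ≈ 13.379)
((-2*2*(-2))*(-116))*g = ((-2*2*(-2))*(-116))*√179 = (-4*(-2)*(-116))*√179 = (8*(-116))*√179 = -928*√179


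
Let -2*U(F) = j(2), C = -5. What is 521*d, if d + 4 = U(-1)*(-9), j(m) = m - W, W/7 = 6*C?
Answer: 494950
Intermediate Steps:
W = -210 (W = 7*(6*(-5)) = 7*(-30) = -210)
j(m) = 210 + m (j(m) = m - 1*(-210) = m + 210 = 210 + m)
U(F) = -106 (U(F) = -(210 + 2)/2 = -½*212 = -106)
d = 950 (d = -4 - 106*(-9) = -4 + 954 = 950)
521*d = 521*950 = 494950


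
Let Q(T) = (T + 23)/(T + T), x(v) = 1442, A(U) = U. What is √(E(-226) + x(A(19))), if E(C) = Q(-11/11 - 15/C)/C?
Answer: √3279161432473/47686 ≈ 37.974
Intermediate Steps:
Q(T) = (23 + T)/(2*T) (Q(T) = (23 + T)/((2*T)) = (23 + T)*(1/(2*T)) = (23 + T)/(2*T))
E(C) = (22 - 15/C)/(2*C*(-1 - 15/C)) (E(C) = ((23 + (-11/11 - 15/C))/(2*(-11/11 - 15/C)))/C = ((23 + (-11*1/11 - 15/C))/(2*(-11*1/11 - 15/C)))/C = ((23 + (-1 - 15/C))/(2*(-1 - 15/C)))/C = ((22 - 15/C)/(2*(-1 - 15/C)))/C = (22 - 15/C)/(2*C*(-1 - 15/C)))
√(E(-226) + x(A(19))) = √((½)*(15 - 22*(-226))/(-226*(15 - 226)) + 1442) = √((½)*(-1/226)*(15 + 4972)/(-211) + 1442) = √((½)*(-1/226)*(-1/211)*4987 + 1442) = √(4987/95372 + 1442) = √(137531411/95372) = √3279161432473/47686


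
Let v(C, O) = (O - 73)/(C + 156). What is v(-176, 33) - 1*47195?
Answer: -47193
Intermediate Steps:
v(C, O) = (-73 + O)/(156 + C)
v(-176, 33) - 1*47195 = (-73 + 33)/(156 - 176) - 1*47195 = -40/(-20) - 47195 = -1/20*(-40) - 47195 = 2 - 47195 = -47193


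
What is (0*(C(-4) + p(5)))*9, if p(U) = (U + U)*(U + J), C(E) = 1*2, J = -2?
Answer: 0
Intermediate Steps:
C(E) = 2
p(U) = 2*U*(-2 + U) (p(U) = (U + U)*(U - 2) = (2*U)*(-2 + U) = 2*U*(-2 + U))
(0*(C(-4) + p(5)))*9 = (0*(2 + 2*5*(-2 + 5)))*9 = (0*(2 + 2*5*3))*9 = (0*(2 + 30))*9 = (0*32)*9 = 0*9 = 0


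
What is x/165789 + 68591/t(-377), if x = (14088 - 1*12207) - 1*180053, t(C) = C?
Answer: -879908011/4807881 ≈ -183.01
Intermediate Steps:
x = -178172 (x = (14088 - 12207) - 180053 = 1881 - 180053 = -178172)
x/165789 + 68591/t(-377) = -178172/165789 + 68591/(-377) = -178172*1/165789 + 68591*(-1/377) = -178172/165789 - 68591/377 = -879908011/4807881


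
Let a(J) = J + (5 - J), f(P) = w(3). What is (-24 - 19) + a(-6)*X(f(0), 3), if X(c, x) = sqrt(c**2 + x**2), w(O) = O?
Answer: -43 + 15*sqrt(2) ≈ -21.787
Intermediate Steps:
f(P) = 3
a(J) = 5
(-24 - 19) + a(-6)*X(f(0), 3) = (-24 - 19) + 5*sqrt(3**2 + 3**2) = -43 + 5*sqrt(9 + 9) = -43 + 5*sqrt(18) = -43 + 5*(3*sqrt(2)) = -43 + 15*sqrt(2)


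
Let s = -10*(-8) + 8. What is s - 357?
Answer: -269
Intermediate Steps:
s = 88 (s = 80 + 8 = 88)
s - 357 = 88 - 357 = -269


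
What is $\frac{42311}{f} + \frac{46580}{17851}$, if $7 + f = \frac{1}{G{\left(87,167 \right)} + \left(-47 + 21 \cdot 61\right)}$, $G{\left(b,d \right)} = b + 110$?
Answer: $- \frac{1080358683611}{178795616} \approx -6042.4$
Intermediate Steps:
$G{\left(b,d \right)} = 110 + b$
$f = - \frac{10016}{1431}$ ($f = -7 + \frac{1}{\left(110 + 87\right) + \left(-47 + 21 \cdot 61\right)} = -7 + \frac{1}{197 + \left(-47 + 1281\right)} = -7 + \frac{1}{197 + 1234} = -7 + \frac{1}{1431} = - \frac{10016}{1431} \approx -6.9993$)
$\frac{42311}{f} + \frac{46580}{17851} = \frac{42311}{- \frac{10016}{1431}} + \frac{46580}{17851} = 42311 \left(- \frac{1431}{10016}\right) + 46580 \cdot \frac{1}{17851} = - \frac{60547041}{10016} + \frac{46580}{17851} = - \frac{1080358683611}{178795616}$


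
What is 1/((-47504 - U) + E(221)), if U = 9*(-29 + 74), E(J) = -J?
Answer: -1/48130 ≈ -2.0777e-5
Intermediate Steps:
U = 405 (U = 9*45 = 405)
1/((-47504 - U) + E(221)) = 1/((-47504 - 1*405) - 1*221) = 1/((-47504 - 405) - 221) = 1/(-47909 - 221) = 1/(-48130) = -1/48130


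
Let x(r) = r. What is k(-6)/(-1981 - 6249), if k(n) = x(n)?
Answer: 3/4115 ≈ 0.00072904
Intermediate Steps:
k(n) = n
k(-6)/(-1981 - 6249) = -6/(-1981 - 6249) = -6/(-8230) = -1/8230*(-6) = 3/4115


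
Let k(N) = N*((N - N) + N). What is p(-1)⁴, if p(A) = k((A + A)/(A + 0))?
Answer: 256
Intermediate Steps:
k(N) = N² (k(N) = N*(0 + N) = N*N = N²)
p(A) = 4 (p(A) = ((A + A)/(A + 0))² = ((2*A)/A)² = 2² = 4)
p(-1)⁴ = 4⁴ = 256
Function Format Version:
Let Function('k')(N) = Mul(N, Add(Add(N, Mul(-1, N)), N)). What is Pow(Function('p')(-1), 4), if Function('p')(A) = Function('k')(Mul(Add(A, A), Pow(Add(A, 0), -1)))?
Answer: 256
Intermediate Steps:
Function('k')(N) = Pow(N, 2) (Function('k')(N) = Mul(N, Add(0, N)) = Mul(N, N) = Pow(N, 2))
Function('p')(A) = 4 (Function('p')(A) = Pow(Mul(Add(A, A), Pow(Add(A, 0), -1)), 2) = Pow(Mul(Mul(2, A), Pow(A, -1)), 2) = Pow(2, 2) = 4)
Pow(Function('p')(-1), 4) = Pow(4, 4) = 256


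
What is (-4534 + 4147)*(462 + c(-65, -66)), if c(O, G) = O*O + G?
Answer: -1788327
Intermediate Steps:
c(O, G) = G + O² (c(O, G) = O² + G = G + O²)
(-4534 + 4147)*(462 + c(-65, -66)) = (-4534 + 4147)*(462 + (-66 + (-65)²)) = -387*(462 + (-66 + 4225)) = -387*(462 + 4159) = -387*4621 = -1788327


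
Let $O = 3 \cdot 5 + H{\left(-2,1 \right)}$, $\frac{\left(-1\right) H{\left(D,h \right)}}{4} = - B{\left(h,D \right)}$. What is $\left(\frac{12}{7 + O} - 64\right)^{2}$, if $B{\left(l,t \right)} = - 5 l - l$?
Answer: $4900$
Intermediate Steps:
$B{\left(l,t \right)} = - 6 l$
$H{\left(D,h \right)} = - 24 h$ ($H{\left(D,h \right)} = - 4 \left(- \left(-6\right) h\right) = - 4 \cdot 6 h = - 24 h$)
$O = -9$ ($O = 3 \cdot 5 - 24 = 15 - 24 = -9$)
$\left(\frac{12}{7 + O} - 64\right)^{2} = \left(\frac{12}{7 - 9} - 64\right)^{2} = \left(\frac{12}{-2} - 64\right)^{2} = \left(12 \left(- \frac{1}{2}\right) - 64\right)^{2} = \left(-6 - 64\right)^{2} = \left(-70\right)^{2} = 4900$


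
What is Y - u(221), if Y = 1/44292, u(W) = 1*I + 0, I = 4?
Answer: -177167/44292 ≈ -4.0000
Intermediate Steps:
u(W) = 4 (u(W) = 1*4 + 0 = 4 + 0 = 4)
Y = 1/44292 ≈ 2.2577e-5
Y - u(221) = 1/44292 - 1*4 = 1/44292 - 4 = -177167/44292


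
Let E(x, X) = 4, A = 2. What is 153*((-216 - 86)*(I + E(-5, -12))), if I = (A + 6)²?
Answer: -3142008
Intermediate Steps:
I = 64 (I = (2 + 6)² = 8² = 64)
153*((-216 - 86)*(I + E(-5, -12))) = 153*((-216 - 86)*(64 + 4)) = 153*(-302*68) = 153*(-20536) = -3142008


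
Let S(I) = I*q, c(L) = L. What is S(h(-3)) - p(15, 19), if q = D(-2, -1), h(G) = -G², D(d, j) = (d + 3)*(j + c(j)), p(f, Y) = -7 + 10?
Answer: 15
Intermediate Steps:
p(f, Y) = 3
D(d, j) = 2*j*(3 + d) (D(d, j) = (d + 3)*(j + j) = (3 + d)*(2*j) = 2*j*(3 + d))
q = -2 (q = 2*(-1)*(3 - 2) = 2*(-1)*1 = -2)
S(I) = -2*I (S(I) = I*(-2) = -2*I)
S(h(-3)) - p(15, 19) = -(-2)*(-3)² - 1*3 = -(-2)*9 - 3 = -2*(-9) - 3 = 18 - 3 = 15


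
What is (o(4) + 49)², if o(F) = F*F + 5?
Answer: 4900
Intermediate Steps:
o(F) = 5 + F² (o(F) = F² + 5 = 5 + F²)
(o(4) + 49)² = ((5 + 4²) + 49)² = ((5 + 16) + 49)² = (21 + 49)² = 70² = 4900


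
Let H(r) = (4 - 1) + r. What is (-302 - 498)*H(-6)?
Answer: 2400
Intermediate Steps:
H(r) = 3 + r
(-302 - 498)*H(-6) = (-302 - 498)*(3 - 6) = -800*(-3) = 2400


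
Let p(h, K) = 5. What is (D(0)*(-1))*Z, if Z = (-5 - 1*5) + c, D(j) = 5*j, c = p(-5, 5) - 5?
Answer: 0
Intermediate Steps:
c = 0 (c = 5 - 5 = 0)
Z = -10 (Z = (-5 - 1*5) + 0 = (-5 - 5) + 0 = -10 + 0 = -10)
(D(0)*(-1))*Z = ((5*0)*(-1))*(-10) = (0*(-1))*(-10) = 0*(-10) = 0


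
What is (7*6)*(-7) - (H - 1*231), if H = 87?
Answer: -150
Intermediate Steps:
(7*6)*(-7) - (H - 1*231) = (7*6)*(-7) - (87 - 1*231) = 42*(-7) - (87 - 231) = -294 - 1*(-144) = -294 + 144 = -150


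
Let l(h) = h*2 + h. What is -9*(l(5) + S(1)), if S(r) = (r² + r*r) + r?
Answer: -162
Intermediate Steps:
S(r) = r + 2*r² (S(r) = (r² + r²) + r = 2*r² + r = r + 2*r²)
l(h) = 3*h (l(h) = 2*h + h = 3*h)
-9*(l(5) + S(1)) = -9*(3*5 + 1*(1 + 2*1)) = -9*(15 + 1*(1 + 2)) = -9*(15 + 1*3) = -9*(15 + 3) = -9*18 = -162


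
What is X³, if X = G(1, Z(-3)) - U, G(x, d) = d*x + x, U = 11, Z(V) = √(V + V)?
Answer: -820 + 294*I*√6 ≈ -820.0 + 720.15*I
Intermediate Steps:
Z(V) = √2*√V (Z(V) = √(2*V) = √2*√V)
G(x, d) = x + d*x
X = -10 + I*√6 (X = 1*(1 + √2*√(-3)) - 1*11 = 1*(1 + √2*(I*√3)) - 11 = 1*(1 + I*√6) - 11 = (1 + I*√6) - 11 = -10 + I*√6 ≈ -10.0 + 2.4495*I)
X³ = (-10 + I*√6)³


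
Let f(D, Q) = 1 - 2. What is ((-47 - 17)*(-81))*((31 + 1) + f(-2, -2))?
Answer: 160704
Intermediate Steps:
f(D, Q) = -1
((-47 - 17)*(-81))*((31 + 1) + f(-2, -2)) = ((-47 - 17)*(-81))*((31 + 1) - 1) = (-64*(-81))*(32 - 1) = 5184*31 = 160704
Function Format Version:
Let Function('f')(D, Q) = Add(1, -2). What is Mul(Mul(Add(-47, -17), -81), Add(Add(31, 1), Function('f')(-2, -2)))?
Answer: 160704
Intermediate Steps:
Function('f')(D, Q) = -1
Mul(Mul(Add(-47, -17), -81), Add(Add(31, 1), Function('f')(-2, -2))) = Mul(Mul(Add(-47, -17), -81), Add(Add(31, 1), -1)) = Mul(Mul(-64, -81), Add(32, -1)) = Mul(5184, 31) = 160704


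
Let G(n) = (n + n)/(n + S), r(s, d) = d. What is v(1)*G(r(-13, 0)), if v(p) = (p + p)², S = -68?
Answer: 0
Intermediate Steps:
G(n) = 2*n/(-68 + n) (G(n) = (n + n)/(n - 68) = (2*n)/(-68 + n) = 2*n/(-68 + n))
v(p) = 4*p² (v(p) = (2*p)² = 4*p²)
v(1)*G(r(-13, 0)) = (4*1²)*(2*0/(-68 + 0)) = (4*1)*(2*0/(-68)) = 4*(2*0*(-1/68)) = 4*0 = 0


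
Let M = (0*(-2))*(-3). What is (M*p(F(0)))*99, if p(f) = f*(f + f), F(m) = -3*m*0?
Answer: 0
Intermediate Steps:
F(m) = 0
p(f) = 2*f**2 (p(f) = f*(2*f) = 2*f**2)
M = 0 (M = 0*(-3) = 0)
(M*p(F(0)))*99 = (0*(2*0**2))*99 = (0*(2*0))*99 = (0*0)*99 = 0*99 = 0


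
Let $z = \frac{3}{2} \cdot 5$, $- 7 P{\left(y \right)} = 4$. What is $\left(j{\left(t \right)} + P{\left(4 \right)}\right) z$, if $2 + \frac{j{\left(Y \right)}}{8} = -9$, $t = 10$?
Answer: $- \frac{4650}{7} \approx -664.29$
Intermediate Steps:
$j{\left(Y \right)} = -88$ ($j{\left(Y \right)} = -16 + 8 \left(-9\right) = -16 - 72 = -88$)
$P{\left(y \right)} = - \frac{4}{7}$ ($P{\left(y \right)} = \left(- \frac{1}{7}\right) 4 = - \frac{4}{7}$)
$z = \frac{15}{2}$ ($z = 3 \cdot \frac{1}{2} \cdot 5 = \frac{3}{2} \cdot 5 = \frac{15}{2} \approx 7.5$)
$\left(j{\left(t \right)} + P{\left(4 \right)}\right) z = \left(-88 - \frac{4}{7}\right) \frac{15}{2} = \left(- \frac{620}{7}\right) \frac{15}{2} = - \frac{4650}{7}$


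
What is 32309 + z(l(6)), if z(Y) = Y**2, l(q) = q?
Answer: 32345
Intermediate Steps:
32309 + z(l(6)) = 32309 + 6**2 = 32309 + 36 = 32345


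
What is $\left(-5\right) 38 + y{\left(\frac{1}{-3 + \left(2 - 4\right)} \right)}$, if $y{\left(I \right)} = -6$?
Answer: $-196$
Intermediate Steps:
$\left(-5\right) 38 + y{\left(\frac{1}{-3 + \left(2 - 4\right)} \right)} = \left(-5\right) 38 - 6 = -190 - 6 = -196$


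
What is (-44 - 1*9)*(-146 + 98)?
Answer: 2544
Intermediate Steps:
(-44 - 1*9)*(-146 + 98) = (-44 - 9)*(-48) = -53*(-48) = 2544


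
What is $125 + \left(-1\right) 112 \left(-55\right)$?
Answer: $6285$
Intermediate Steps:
$125 + \left(-1\right) 112 \left(-55\right) = 125 - -6160 = 125 + 6160 = 6285$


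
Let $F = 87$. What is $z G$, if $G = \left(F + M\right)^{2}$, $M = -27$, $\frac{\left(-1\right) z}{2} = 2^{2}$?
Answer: $-28800$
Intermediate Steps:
$z = -8$ ($z = - 2 \cdot 2^{2} = \left(-2\right) 4 = -8$)
$G = 3600$ ($G = \left(87 - 27\right)^{2} = 60^{2} = 3600$)
$z G = \left(-8\right) 3600 = -28800$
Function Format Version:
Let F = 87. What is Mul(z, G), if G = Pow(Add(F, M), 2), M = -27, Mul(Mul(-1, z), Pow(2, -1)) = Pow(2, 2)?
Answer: -28800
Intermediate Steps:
z = -8 (z = Mul(-2, Pow(2, 2)) = Mul(-2, 4) = -8)
G = 3600 (G = Pow(Add(87, -27), 2) = Pow(60, 2) = 3600)
Mul(z, G) = Mul(-8, 3600) = -28800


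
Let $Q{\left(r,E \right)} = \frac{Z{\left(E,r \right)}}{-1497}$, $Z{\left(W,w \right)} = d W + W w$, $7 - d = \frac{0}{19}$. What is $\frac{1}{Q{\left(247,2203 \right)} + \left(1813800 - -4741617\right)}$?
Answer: $\frac{1497}{9812899687} \approx 1.5255 \cdot 10^{-7}$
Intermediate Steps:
$d = 7$ ($d = 7 - \frac{0}{19} = 7 - 0 \cdot \frac{1}{19} = 7 - 0 = 7 + 0 = 7$)
$Z{\left(W,w \right)} = 7 W + W w$
$Q{\left(r,E \right)} = - \frac{E \left(7 + r\right)}{1497}$ ($Q{\left(r,E \right)} = \frac{E \left(7 + r\right)}{-1497} = E \left(7 + r\right) \left(- \frac{1}{1497}\right) = - \frac{E \left(7 + r\right)}{1497}$)
$\frac{1}{Q{\left(247,2203 \right)} + \left(1813800 - -4741617\right)} = \frac{1}{\left(- \frac{1}{1497}\right) 2203 \left(7 + 247\right) + \left(1813800 - -4741617\right)} = \frac{1}{\left(- \frac{1}{1497}\right) 2203 \cdot 254 + \left(1813800 + 4741617\right)} = \frac{1}{- \frac{559562}{1497} + 6555417} = \frac{1}{\frac{9812899687}{1497}} = \frac{1497}{9812899687}$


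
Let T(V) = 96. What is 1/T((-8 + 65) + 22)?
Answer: 1/96 ≈ 0.010417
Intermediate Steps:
1/T((-8 + 65) + 22) = 1/96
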